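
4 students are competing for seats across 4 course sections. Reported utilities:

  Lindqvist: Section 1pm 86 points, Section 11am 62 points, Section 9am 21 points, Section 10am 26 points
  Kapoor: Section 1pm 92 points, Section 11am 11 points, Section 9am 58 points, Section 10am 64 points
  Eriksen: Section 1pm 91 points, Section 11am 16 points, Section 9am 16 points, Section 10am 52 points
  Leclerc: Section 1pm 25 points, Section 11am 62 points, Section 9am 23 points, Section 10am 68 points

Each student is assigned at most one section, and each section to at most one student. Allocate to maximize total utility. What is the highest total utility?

This is a one-to-one assignment (maximum-weight bipartite matching).
Optimal: Lindqvist→Section 11am (62 points), Kapoor→Section 9am (58 points), Eriksen→Section 1pm (91 points), Leclerc→Section 10am (68 points) — total 62+58+91+68 = 279 points.
Column-greedy (each section in turn goes to its best remaining student) gives 229 points, worse by 50.

Maximum total: 279 points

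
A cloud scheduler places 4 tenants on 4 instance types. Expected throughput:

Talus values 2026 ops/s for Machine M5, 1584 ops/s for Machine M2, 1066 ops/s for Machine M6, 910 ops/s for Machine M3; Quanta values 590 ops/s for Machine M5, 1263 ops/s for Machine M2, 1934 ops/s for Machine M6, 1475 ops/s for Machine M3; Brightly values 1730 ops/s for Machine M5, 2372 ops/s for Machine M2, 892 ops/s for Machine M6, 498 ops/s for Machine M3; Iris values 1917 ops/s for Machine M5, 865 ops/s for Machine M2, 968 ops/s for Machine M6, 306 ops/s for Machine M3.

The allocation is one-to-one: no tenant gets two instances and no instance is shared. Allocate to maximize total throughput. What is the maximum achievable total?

Max total: 7133 ops/s

Optimal: Talus→Machine M3 (910 ops/s), Quanta→Machine M6 (1934 ops/s), Brightly→Machine M2 (2372 ops/s), Iris→Machine M5 (1917 ops/s) — total 910+1934+2372+1917 = 7133 ops/s.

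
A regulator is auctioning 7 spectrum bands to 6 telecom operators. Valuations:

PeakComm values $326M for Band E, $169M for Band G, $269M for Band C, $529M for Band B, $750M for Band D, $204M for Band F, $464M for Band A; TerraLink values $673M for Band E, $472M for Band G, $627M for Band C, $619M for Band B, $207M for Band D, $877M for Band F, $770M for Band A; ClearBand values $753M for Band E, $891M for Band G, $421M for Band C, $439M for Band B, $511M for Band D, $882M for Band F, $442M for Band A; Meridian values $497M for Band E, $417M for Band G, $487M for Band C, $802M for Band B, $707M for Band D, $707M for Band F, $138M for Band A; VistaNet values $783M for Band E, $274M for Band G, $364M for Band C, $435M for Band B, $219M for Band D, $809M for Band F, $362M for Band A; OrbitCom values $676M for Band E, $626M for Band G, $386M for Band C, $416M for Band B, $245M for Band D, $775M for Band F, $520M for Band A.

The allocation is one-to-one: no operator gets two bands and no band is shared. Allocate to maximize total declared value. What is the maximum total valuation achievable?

Max total: $4771M

Optimal: PeakComm→Band D ($750M), TerraLink→Band A ($770M), ClearBand→Band G ($891M), Meridian→Band B ($802M), VistaNet→Band E ($783M), OrbitCom→Band F ($775M) — total 750+770+891+802+783+775 = $4771M.
Column-greedy (each band in turn goes to its best remaining operator) gives $4628M, worse by 143.
Next-best assignment: PeakComm→Band D, TerraLink→Band A, ClearBand→Band G, Meridian→Band B, VistaNet→Band F, OrbitCom→Band E = $4698M.
Swapping VistaNet↔ClearBand (VistaNet→Band G $274M, ClearBand→Band E $753M) loses 647.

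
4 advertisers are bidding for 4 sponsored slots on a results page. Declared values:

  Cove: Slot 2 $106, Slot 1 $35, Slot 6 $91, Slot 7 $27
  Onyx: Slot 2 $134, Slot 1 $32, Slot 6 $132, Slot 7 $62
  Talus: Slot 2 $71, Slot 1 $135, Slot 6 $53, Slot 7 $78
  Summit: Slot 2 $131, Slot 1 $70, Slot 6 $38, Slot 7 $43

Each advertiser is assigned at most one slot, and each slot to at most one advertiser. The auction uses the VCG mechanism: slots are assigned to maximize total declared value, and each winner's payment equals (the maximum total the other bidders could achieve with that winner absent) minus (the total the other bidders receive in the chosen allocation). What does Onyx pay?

Efficient allocation: Cove→Slot 7 ($27), Onyx→Slot 6 ($132), Talus→Slot 1 ($135), Summit→Slot 2 ($131); total welfare W = $425.
Onyx receives Slot 6 at value $132, so the others get W − 132 = $293.
Without Onyx: best allocation of the remaining 3 bidders over all 4 slots is Cove→Slot 6 ($91), Talus→Slot 1 ($135), Summit→Slot 2 ($131), total $357.
VCG payment = (others' best without Onyx) − (others' welfare with Onyx) = 357 − 293 = $64.

Onyx pays $64.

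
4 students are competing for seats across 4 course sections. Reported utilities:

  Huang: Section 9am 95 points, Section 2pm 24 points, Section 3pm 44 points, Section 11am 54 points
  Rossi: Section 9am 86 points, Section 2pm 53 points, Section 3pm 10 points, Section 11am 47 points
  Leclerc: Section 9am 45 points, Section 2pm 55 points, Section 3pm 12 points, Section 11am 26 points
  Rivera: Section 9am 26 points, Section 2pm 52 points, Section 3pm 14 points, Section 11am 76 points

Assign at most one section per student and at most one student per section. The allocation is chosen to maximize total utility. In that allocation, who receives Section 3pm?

Optimal: Huang→Section 3pm (44 points), Rossi→Section 9am (86 points), Leclerc→Section 2pm (55 points), Rivera→Section 11am (76 points) — total 44+86+55+76 = 261 points.
Max-entry greedy (repeatedly take the single best remaining cell) gives 236 points, worse by 25.
Swapping Rossi↔Huang (Rossi→Section 3pm 10 points, Huang→Section 9am 95 points) loses 25.
Huang's own top section is Section 9am (95 points), but forcing Huang→Section 9am and reassigning the rest optimally gives only 236 points — worse by 25.

Huang receives Section 3pm.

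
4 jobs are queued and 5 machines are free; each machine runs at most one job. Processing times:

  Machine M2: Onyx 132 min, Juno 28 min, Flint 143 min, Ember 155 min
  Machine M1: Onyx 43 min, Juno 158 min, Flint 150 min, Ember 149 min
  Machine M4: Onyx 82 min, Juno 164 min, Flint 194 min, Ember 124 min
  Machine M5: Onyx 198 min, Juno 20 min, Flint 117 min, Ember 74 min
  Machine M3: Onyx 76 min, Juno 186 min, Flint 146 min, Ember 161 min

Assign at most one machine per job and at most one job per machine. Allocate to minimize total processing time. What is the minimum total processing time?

Minimum total: 291 min

Treat this as an assignment problem: match each job to one machine.
Optimal: Onyx→Machine M1 (43 min), Juno→Machine M2 (28 min), Flint→Machine M3 (146 min), Ember→Machine M5 (74 min) — total 43+28+146+74 = 291 min.
Min-entry greedy (repeatedly take the single cheapest remaining cell) gives 330 min, worse by 39.
Checked against all permutations: 291 min is optimal.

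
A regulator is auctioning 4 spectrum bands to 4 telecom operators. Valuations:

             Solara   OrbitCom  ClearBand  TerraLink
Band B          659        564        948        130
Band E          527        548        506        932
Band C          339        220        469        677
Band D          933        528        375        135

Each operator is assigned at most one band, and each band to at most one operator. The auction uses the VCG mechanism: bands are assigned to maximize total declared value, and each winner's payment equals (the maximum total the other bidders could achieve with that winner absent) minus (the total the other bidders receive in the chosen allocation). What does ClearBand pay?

ClearBand pays $271M.

Efficient allocation: Solara→Band D ($933M), OrbitCom→Band E ($548M), ClearBand→Band B ($948M), TerraLink→Band C ($677M); total welfare W = $3106M.
ClearBand receives Band B at value $948M, so the others get W − 948 = $2158M.
Without ClearBand: best allocation of the remaining 3 bidders over all 4 bands is Solara→Band D ($933M), OrbitCom→Band B ($564M), TerraLink→Band E ($932M), total $2429M.
VCG payment = (others' best without ClearBand) − (others' welfare with ClearBand) = 2429 − 2158 = $271M.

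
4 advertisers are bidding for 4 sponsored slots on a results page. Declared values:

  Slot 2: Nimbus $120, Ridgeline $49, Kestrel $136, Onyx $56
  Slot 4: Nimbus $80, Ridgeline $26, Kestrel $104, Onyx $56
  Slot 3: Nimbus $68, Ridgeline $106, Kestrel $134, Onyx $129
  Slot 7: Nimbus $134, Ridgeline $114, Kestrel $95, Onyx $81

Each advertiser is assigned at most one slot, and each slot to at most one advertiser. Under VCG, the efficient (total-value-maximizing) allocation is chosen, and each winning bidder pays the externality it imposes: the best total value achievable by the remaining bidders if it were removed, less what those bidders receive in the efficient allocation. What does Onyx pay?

Onyx pays $38.

Efficient allocation: Nimbus→Slot 2 ($120), Ridgeline→Slot 7 ($114), Kestrel→Slot 4 ($104), Onyx→Slot 3 ($129); total welfare W = $467.
Onyx receives Slot 3 at value $129, so the others get W − 129 = $338.
Without Onyx: best allocation of the remaining 3 bidders over all 4 slots is Nimbus→Slot 7 ($134), Ridgeline→Slot 3 ($106), Kestrel→Slot 2 ($136), total $376.
VCG payment = (others' best without Onyx) − (others' welfare with Onyx) = 376 − 338 = $38.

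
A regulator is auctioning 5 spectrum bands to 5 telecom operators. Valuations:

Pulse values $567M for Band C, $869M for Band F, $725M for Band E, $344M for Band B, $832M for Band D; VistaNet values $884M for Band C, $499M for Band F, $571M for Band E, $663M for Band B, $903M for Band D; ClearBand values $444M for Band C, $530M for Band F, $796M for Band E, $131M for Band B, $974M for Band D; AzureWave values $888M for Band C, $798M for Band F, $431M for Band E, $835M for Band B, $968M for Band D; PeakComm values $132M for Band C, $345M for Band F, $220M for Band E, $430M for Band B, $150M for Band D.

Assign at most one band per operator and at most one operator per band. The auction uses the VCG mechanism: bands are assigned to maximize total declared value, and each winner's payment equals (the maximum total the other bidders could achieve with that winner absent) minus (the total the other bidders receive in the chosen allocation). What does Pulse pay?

Pulse pays $8M.

Efficient allocation: Pulse→Band F ($869M), VistaNet→Band C ($884M), ClearBand→Band E ($796M), AzureWave→Band D ($968M), PeakComm→Band B ($430M); total welfare W = $3947M.
Pulse receives Band F at value $869M, so the others get W − 869 = $3078M.
Without Pulse: best allocation of the remaining 4 bidders over all 5 bands is VistaNet→Band C ($884M), ClearBand→Band D ($974M), AzureWave→Band F ($798M), PeakComm→Band B ($430M), total $3086M.
VCG payment = (others' best without Pulse) − (others' welfare with Pulse) = 3086 − 3078 = $8M.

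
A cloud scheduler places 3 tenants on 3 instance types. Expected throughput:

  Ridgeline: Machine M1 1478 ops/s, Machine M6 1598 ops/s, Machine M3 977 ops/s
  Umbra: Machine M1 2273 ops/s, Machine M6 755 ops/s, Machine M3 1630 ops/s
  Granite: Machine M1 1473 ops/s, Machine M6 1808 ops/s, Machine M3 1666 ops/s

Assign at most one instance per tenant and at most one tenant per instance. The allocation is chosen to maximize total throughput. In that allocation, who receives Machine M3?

Granite receives Machine M3.

Optimal: Ridgeline→Machine M6 (1598 ops/s), Umbra→Machine M1 (2273 ops/s), Granite→Machine M3 (1666 ops/s) — total 1598+2273+1666 = 5537 ops/s.
Max-entry greedy (repeatedly take the single best remaining cell) gives 5058 ops/s, worse by 479.
Next-best assignment: Ridgeline→Machine M3, Umbra→Machine M1, Granite→Machine M6 = 5058 ops/s.
No other one-to-one assignment exceeds 5537 ops/s.
Granite's own top instance is Machine M6 (1808 ops/s), but forcing Granite→Machine M6 and reassigning the rest optimally gives only 5058 ops/s — worse by 479.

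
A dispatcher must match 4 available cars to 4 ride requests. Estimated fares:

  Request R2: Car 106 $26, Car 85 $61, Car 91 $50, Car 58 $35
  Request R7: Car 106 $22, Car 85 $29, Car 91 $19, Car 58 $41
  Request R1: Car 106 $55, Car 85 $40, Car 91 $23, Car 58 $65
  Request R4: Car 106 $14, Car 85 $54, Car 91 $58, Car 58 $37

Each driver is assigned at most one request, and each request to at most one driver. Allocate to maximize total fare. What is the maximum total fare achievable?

Maximum total: $215

This is the linear assignment problem.
Optimal: Car 106→Request R1 ($55), Car 85→Request R2 ($61), Car 91→Request R4 ($58), Car 58→Request R7 ($41) — total 55+61+58+41 = $215.
Max-entry greedy (repeatedly take the single best remaining cell) gives $206, worse by 9.
Next-best assignment: Car 106→Request R7, Car 85→Request R2, Car 91→Request R4, Car 58→Request R1 = $206.
Every other assignment is strictly worse.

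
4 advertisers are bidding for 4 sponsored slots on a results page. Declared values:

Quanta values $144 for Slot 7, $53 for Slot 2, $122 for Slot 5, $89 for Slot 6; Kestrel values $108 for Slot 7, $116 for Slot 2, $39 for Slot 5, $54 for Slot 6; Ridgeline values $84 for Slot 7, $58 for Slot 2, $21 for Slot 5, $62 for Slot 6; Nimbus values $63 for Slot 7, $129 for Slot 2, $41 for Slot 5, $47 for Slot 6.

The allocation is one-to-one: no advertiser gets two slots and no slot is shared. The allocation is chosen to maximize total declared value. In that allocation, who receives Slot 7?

Kestrel receives Slot 7.

This is the linear assignment problem.
Optimal: Quanta→Slot 5 ($122), Kestrel→Slot 7 ($108), Ridgeline→Slot 6 ($62), Nimbus→Slot 2 ($129) — total 122+108+62+129 = $421.
Row-greedy (each advertiser in turn takes its best remaining slot) gives $363, worse by 58.
Next-best assignment: Quanta→Slot 5, Kestrel→Slot 6, Ridgeline→Slot 7, Nimbus→Slot 2 = $389.
Swapping Kestrel↔Quanta (Kestrel→Slot 5 $39, Quanta→Slot 7 $144) loses 47.
Kestrel's own top slot is Slot 2 ($116), but forcing Kestrel→Slot 2 and reassigning the rest optimally gives only $369 — worse by 52.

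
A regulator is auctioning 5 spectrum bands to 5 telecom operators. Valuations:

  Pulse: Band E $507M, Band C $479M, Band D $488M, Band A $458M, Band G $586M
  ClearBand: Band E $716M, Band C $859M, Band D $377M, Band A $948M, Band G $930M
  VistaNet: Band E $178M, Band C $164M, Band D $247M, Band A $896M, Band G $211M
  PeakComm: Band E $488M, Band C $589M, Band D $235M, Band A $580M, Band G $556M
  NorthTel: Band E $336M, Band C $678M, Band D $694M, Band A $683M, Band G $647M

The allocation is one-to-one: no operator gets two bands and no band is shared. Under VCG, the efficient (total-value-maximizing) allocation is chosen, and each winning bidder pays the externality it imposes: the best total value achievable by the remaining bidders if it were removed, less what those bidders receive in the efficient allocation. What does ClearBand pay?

Efficient allocation: Pulse→Band E ($507M), ClearBand→Band G ($930M), VistaNet→Band A ($896M), PeakComm→Band C ($589M), NorthTel→Band D ($694M); total welfare W = $3616M.
ClearBand receives Band G at value $930M, so the others get W − 930 = $2686M.
Without ClearBand: best allocation of the remaining 4 bidders over all 5 bands is Pulse→Band G ($586M), VistaNet→Band A ($896M), PeakComm→Band C ($589M), NorthTel→Band D ($694M), total $2765M.
VCG payment = (others' best without ClearBand) − (others' welfare with ClearBand) = 2765 − 2686 = $79M.

ClearBand pays $79M.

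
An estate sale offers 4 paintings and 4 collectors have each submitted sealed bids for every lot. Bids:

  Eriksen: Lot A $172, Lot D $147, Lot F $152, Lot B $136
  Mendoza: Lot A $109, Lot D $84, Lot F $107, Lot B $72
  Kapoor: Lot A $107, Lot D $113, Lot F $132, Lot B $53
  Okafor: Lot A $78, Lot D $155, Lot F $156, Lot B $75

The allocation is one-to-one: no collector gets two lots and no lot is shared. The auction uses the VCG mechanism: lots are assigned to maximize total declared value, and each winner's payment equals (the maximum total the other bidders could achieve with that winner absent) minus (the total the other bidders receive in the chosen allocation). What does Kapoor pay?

Kapoor pays $34.

Efficient allocation: Eriksen→Lot B ($136), Mendoza→Lot A ($109), Kapoor→Lot F ($132), Okafor→Lot D ($155); total welfare W = $532.
Kapoor receives Lot F at value $132, so the others get W − 132 = $400.
Without Kapoor: best allocation of the remaining 3 bidders over all 4 lots is Eriksen→Lot A ($172), Mendoza→Lot F ($107), Okafor→Lot D ($155), total $434.
VCG payment = (others' best without Kapoor) − (others' welfare with Kapoor) = 434 − 400 = $34.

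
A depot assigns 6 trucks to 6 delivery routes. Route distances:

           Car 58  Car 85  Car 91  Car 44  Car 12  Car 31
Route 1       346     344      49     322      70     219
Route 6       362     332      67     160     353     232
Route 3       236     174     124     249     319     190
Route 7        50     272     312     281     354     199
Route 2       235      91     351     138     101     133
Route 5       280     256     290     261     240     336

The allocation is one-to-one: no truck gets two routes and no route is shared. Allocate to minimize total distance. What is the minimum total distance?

Min total: 729 km

Optimal: Car 58→Route 7 (50 km), Car 85→Route 2 (91 km), Car 91→Route 6 (67 km), Car 44→Route 5 (261 km), Car 12→Route 1 (70 km), Car 31→Route 3 (190 km) — total 50+91+67+261+70+190 = 729 km.
Next-best assignment: Car 58→Route 7, Car 85→Route 3, Car 91→Route 6, Car 44→Route 5, Car 12→Route 1, Car 31→Route 2 = 755 km.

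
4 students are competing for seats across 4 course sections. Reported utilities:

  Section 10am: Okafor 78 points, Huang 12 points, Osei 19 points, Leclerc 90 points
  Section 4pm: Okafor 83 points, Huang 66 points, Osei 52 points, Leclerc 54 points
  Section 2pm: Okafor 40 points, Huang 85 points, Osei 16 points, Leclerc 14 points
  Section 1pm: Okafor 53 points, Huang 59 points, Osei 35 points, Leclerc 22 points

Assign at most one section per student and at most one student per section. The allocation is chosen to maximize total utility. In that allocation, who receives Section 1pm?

Optimal: Okafor→Section 4pm (83 points), Huang→Section 2pm (85 points), Osei→Section 1pm (35 points), Leclerc→Section 10am (90 points) — total 83+85+35+90 = 293 points.
Next-best assignment: Okafor→Section 1pm, Huang→Section 2pm, Osei→Section 4pm, Leclerc→Section 10am = 280 points.
No other one-to-one assignment exceeds 293 points.
Osei's own top section is Section 4pm (52 points), but forcing Osei→Section 4pm and reassigning the rest optimally gives only 280 points — worse by 13.

Osei receives Section 1pm.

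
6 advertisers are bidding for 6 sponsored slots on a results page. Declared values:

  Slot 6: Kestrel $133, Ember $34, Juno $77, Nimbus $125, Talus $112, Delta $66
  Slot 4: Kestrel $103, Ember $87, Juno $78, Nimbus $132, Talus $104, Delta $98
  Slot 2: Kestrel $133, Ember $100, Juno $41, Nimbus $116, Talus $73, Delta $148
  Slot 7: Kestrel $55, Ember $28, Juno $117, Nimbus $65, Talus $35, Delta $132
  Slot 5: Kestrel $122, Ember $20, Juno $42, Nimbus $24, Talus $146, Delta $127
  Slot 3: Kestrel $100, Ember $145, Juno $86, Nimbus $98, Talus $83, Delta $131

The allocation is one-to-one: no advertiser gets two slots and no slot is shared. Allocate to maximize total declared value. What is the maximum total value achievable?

Maximum total: $821

Treat this as an assignment problem: match each advertiser to one slot.
Optimal: Kestrel→Slot 6 ($133), Ember→Slot 3 ($145), Juno→Slot 7 ($117), Nimbus→Slot 4 ($132), Talus→Slot 5 ($146), Delta→Slot 2 ($148) — total 133+145+117+132+146+148 = $821.
No other one-to-one assignment exceeds $821.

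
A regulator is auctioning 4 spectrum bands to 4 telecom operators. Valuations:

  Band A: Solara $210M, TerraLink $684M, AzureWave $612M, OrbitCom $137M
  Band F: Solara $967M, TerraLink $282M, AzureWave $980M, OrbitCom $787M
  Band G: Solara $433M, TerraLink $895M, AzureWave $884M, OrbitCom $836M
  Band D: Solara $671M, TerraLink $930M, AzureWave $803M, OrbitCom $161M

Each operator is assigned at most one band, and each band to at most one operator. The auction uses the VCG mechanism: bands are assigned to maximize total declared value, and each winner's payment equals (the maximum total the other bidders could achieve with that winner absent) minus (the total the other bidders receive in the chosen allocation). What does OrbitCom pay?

OrbitCom pays $272M.

Efficient allocation: Solara→Band F ($967M), TerraLink→Band D ($930M), AzureWave→Band A ($612M), OrbitCom→Band G ($836M); total welfare W = $3345M.
OrbitCom receives Band G at value $836M, so the others get W − 836 = $2509M.
Without OrbitCom: best allocation of the remaining 3 bidders over all 4 bands is Solara→Band F ($967M), TerraLink→Band D ($930M), AzureWave→Band G ($884M), total $2781M.
VCG payment = (others' best without OrbitCom) − (others' welfare with OrbitCom) = 2781 − 2509 = $272M.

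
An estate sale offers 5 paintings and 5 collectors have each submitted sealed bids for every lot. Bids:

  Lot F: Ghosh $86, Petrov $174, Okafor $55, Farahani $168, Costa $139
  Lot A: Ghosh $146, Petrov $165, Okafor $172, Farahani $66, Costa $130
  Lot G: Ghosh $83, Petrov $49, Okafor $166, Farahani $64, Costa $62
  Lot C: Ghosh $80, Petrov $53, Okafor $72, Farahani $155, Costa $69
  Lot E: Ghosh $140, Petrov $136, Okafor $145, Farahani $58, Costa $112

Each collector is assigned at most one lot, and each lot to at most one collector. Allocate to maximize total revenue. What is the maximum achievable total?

Max total: $765

Optimal: Ghosh→Lot E ($140), Petrov→Lot F ($174), Okafor→Lot G ($166), Farahani→Lot C ($155), Costa→Lot A ($130) — total 140+174+166+155+130 = $765.
Max-entry greedy (repeatedly take the single best remaining cell) gives $703, worse by 62.
Checked against all permutations: $765 is optimal.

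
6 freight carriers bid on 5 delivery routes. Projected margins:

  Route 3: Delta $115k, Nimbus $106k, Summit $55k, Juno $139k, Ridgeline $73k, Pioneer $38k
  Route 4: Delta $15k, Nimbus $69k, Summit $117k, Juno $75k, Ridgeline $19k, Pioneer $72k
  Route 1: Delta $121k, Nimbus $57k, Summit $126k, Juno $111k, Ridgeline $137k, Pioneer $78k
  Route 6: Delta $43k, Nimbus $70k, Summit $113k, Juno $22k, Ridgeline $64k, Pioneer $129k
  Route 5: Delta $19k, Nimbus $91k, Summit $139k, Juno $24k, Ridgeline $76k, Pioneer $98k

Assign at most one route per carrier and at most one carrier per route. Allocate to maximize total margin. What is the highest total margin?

Max total: $613k

Treat this as an assignment problem: match each carrier to one route.
Optimal: Juno→Route 3 ($139k), Nimbus→Route 4 ($69k), Ridgeline→Route 1 ($137k), Pioneer→Route 6 ($129k), Summit→Route 5 ($139k) — total 139+69+137+129+139 = $613k.
Row-greedy (each carrier in turn takes its best remaining route) gives $505k, worse by 108.
Checked against all permutations: $613k is optimal.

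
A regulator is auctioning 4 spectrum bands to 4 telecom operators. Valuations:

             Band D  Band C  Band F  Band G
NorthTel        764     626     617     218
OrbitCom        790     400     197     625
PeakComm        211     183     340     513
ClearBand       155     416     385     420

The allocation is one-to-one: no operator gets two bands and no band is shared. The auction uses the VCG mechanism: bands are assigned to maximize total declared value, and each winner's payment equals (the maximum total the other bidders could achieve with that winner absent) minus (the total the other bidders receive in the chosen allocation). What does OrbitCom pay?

OrbitCom pays $147M.

Efficient allocation: NorthTel→Band F ($617M), OrbitCom→Band D ($790M), PeakComm→Band G ($513M), ClearBand→Band C ($416M); total welfare W = $2336M.
OrbitCom receives Band D at value $790M, so the others get W − 790 = $1546M.
Without OrbitCom: best allocation of the remaining 3 bidders over all 4 bands is NorthTel→Band D ($764M), PeakComm→Band G ($513M), ClearBand→Band C ($416M), total $1693M.
VCG payment = (others' best without OrbitCom) − (others' welfare with OrbitCom) = 1693 − 1546 = $147M.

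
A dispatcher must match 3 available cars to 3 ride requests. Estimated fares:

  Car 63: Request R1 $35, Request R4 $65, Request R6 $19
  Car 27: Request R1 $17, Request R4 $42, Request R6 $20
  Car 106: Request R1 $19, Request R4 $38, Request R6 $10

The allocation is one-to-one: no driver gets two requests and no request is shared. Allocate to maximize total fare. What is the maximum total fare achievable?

Max total: $104

Optimal: Car 63→Request R4 ($65), Car 27→Request R6 ($20), Car 106→Request R1 ($19) — total 65+20+19 = $104.
Column-greedy (each request in turn goes to its best remaining driver) gives $87, worse by 17.
Next-best assignment: Car 63→Request R1, Car 27→Request R6, Car 106→Request R4 = $93.
No other one-to-one assignment exceeds $104.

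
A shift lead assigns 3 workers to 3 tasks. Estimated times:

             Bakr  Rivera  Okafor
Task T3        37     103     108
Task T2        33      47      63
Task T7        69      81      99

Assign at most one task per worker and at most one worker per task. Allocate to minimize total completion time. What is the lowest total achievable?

This is a one-to-one assignment (minimum-cost bipartite matching).
Optimal: Bakr→Task T3 (37 min), Rivera→Task T7 (81 min), Okafor→Task T2 (63 min) — total 37+81+63 = 181 min.
Swapping Rivera↔Bakr (Rivera→Task T3 103 min, Bakr→Task T7 69 min) adds 54.

Minimum total: 181 min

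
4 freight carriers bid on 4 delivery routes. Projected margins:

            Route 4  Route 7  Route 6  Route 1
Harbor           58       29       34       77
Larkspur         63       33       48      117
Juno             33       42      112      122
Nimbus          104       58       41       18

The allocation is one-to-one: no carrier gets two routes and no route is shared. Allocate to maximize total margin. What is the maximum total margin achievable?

Treat this as an assignment problem: match each carrier to one route.
Optimal: Harbor→Route 7 ($29k), Larkspur→Route 1 ($117k), Juno→Route 6 ($112k), Nimbus→Route 4 ($104k) — total 29+117+112+104 = $362k.
Column-greedy (each route in turn goes to its best remaining carrier) gives $271k, worse by 91.
Every other assignment is strictly worse.

Max total: $362k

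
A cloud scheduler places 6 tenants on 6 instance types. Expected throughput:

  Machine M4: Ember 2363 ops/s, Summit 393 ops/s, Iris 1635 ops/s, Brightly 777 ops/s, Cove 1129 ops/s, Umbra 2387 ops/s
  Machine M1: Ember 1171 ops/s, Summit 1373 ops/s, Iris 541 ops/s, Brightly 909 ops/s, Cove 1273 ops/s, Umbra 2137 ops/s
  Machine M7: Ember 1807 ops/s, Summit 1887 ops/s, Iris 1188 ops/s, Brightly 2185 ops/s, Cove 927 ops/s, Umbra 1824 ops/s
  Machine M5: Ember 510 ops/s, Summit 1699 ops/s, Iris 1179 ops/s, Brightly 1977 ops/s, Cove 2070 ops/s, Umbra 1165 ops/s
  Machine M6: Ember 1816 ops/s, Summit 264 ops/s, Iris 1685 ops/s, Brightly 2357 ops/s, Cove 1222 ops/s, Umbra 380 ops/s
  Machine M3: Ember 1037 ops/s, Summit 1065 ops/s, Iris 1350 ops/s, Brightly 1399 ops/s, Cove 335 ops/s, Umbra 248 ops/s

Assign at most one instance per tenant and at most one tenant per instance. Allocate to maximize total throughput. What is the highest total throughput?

Max total: 12164 ops/s

Optimal: Ember→Machine M4 (2363 ops/s), Summit→Machine M7 (1887 ops/s), Iris→Machine M3 (1350 ops/s), Brightly→Machine M6 (2357 ops/s), Cove→Machine M5 (2070 ops/s), Umbra→Machine M1 (2137 ops/s) — total 2363+1887+1350+2357+2070+2137 = 12164 ops/s.
Max-entry greedy (repeatedly take the single best remaining cell) gives 11222 ops/s, worse by 942.
Next-best assignment: Ember→Machine M4, Summit→Machine M7, Iris→Machine M6, Brightly→Machine M3, Cove→Machine M5, Umbra→Machine M1 = 11541 ops/s.
Swapping Brightly↔Iris (Brightly→Machine M3 1399 ops/s, Iris→Machine M6 1685 ops/s) loses 623.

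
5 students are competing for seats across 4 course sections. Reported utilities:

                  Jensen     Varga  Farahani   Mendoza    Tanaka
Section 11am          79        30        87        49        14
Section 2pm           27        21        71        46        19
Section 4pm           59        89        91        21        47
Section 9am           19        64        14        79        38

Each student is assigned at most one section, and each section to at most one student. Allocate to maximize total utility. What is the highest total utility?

Optimal: Jensen→Section 11am (79 points), Farahani→Section 2pm (71 points), Varga→Section 4pm (89 points), Mendoza→Section 9am (79 points) — total 79+71+89+79 = 318 points.
Column-greedy (each section in turn goes to its best remaining student) gives 260 points, worse by 58.

Max total: 318 points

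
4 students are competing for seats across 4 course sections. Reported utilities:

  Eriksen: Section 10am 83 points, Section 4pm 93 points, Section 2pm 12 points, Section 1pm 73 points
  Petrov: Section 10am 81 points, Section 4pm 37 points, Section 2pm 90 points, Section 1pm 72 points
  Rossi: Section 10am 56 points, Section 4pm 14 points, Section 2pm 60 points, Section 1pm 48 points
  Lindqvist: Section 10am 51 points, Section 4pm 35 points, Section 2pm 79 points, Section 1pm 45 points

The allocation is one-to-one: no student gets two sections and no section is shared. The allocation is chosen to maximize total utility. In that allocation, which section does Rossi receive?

Optimal: Eriksen→Section 4pm (93 points), Petrov→Section 10am (81 points), Rossi→Section 1pm (48 points), Lindqvist→Section 2pm (79 points) — total 93+81+48+79 = 301 points.
Column-greedy (each section in turn goes to its best remaining student) gives 247 points, worse by 54.
Checked against all permutations: 301 points is optimal.
Rossi's own top section is Section 2pm (60 points), but forcing Rossi→Section 2pm and reassigning the rest optimally gives only 279 points — worse by 22.

Rossi receives Section 1pm.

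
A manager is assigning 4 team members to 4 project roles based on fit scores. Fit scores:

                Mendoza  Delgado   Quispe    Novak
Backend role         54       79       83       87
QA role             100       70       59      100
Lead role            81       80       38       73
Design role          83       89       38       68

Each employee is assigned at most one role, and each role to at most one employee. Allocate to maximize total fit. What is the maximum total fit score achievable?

Optimal: Mendoza→Lead role (81 pts), Delgado→Design role (89 pts), Quispe→Backend role (83 pts), Novak→QA role (100 pts) — total 81+89+83+100 = 353 pts.
Max-entry greedy (repeatedly take the single best remaining cell) gives 314 pts, worse by 39.
Next-best assignment: Mendoza→Design role, Delgado→Lead role, Quispe→Backend role, Novak→QA role = 346 pts.
Checked against all permutations: 353 pts is optimal.

Maximum total: 353 pts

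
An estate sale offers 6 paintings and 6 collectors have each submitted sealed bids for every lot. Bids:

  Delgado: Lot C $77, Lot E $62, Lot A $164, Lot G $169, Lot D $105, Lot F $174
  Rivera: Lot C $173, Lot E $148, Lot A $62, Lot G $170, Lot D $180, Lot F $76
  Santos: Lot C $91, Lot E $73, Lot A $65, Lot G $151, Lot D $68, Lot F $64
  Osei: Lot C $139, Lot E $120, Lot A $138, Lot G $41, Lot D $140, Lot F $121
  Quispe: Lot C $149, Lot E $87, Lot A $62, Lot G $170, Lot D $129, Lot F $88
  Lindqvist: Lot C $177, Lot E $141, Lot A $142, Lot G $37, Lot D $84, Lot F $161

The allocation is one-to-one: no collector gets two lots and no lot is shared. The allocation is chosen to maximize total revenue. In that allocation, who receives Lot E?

Optimal: Delgado→Lot F ($174), Rivera→Lot D ($180), Santos→Lot G ($151), Osei→Lot A ($138), Quispe→Lot C ($149), Lindqvist→Lot E ($141) — total 174+180+151+138+149+141 = $933.
Row-greedy (each collector in turn takes its best remaining lot) gives $873, worse by 60.
Every other assignment is strictly worse.
Lindqvist's own top lot is Lot C ($177), but forcing Lindqvist→Lot C and reassigning the rest optimally gives only $917 — worse by 16.

Lindqvist receives Lot E.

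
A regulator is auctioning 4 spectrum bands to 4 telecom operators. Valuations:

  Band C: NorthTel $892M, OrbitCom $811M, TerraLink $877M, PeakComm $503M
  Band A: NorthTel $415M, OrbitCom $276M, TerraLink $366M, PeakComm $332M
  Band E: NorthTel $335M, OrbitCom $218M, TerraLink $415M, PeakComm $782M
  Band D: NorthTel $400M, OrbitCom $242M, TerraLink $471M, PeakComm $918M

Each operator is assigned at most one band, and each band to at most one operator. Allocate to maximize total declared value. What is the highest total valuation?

Treat this as an assignment problem: match each operator to one band.
Optimal: NorthTel→Band A ($415M), OrbitCom→Band C ($811M), TerraLink→Band E ($415M), PeakComm→Band D ($918M) — total 415+811+415+918 = $2559M.
Row-greedy (each operator in turn takes its best remaining band) gives $2421M, worse by 138.
Next-best assignment: NorthTel→Band C, OrbitCom→Band A, TerraLink→Band E, PeakComm→Band D = $2501M.
Swapping NorthTel↔OrbitCom (NorthTel→Band C $892M, OrbitCom→Band A $276M) loses 58.

Maximum total: $2559M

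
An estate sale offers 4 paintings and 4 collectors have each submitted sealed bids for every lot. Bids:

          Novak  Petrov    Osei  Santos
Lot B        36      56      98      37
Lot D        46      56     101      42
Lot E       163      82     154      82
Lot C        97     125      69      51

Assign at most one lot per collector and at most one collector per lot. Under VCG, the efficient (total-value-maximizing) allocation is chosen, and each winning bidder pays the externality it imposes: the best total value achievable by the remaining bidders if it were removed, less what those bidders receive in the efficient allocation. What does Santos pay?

Santos pays $3.

Efficient allocation: Novak→Lot E ($163), Petrov→Lot C ($125), Osei→Lot B ($98), Santos→Lot D ($42); total welfare W = $428.
Santos receives Lot D at value $42, so the others get W − 42 = $386.
Without Santos: best allocation of the remaining 3 bidders over all 4 lots is Novak→Lot E ($163), Petrov→Lot C ($125), Osei→Lot D ($101), total $389.
VCG payment = (others' best without Santos) − (others' welfare with Santos) = 389 − 386 = $3.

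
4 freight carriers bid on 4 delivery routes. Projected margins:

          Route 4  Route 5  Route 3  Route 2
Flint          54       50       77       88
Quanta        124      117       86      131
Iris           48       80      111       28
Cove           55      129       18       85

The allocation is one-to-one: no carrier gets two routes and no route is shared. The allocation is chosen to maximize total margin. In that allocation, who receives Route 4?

Treat this as an assignment problem: match each carrier to one route.
Optimal: Flint→Route 2 ($88k), Quanta→Route 4 ($124k), Iris→Route 3 ($111k), Cove→Route 5 ($129k) — total 88+124+111+129 = $452k.
Next-best assignment: Flint→Route 4, Quanta→Route 2, Iris→Route 3, Cove→Route 5 = $425k.
Quanta's own top route is Route 2 ($131k), but forcing Quanta→Route 2 and reassigning the rest optimally gives only $425k — worse by 27.

Quanta receives Route 4.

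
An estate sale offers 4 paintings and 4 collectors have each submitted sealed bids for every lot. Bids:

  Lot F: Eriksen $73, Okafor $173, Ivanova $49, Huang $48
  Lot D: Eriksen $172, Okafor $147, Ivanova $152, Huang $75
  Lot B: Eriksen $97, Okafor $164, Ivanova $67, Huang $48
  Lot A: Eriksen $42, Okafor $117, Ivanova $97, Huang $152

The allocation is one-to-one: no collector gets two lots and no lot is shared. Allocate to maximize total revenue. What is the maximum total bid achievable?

Max total: $574

This is a one-to-one assignment (maximum-weight bipartite matching).
Optimal: Eriksen→Lot B ($97), Okafor→Lot F ($173), Ivanova→Lot D ($152), Huang→Lot A ($152) — total 97+173+152+152 = $574.
Column-greedy (each lot in turn goes to its best remaining collector) gives $564, worse by 10.
Next-best assignment: Eriksen→Lot D, Okafor→Lot F, Ivanova→Lot B, Huang→Lot A = $564.
Swapping Ivanova↔Huang (Ivanova→Lot A $97, Huang→Lot D $75) loses 132.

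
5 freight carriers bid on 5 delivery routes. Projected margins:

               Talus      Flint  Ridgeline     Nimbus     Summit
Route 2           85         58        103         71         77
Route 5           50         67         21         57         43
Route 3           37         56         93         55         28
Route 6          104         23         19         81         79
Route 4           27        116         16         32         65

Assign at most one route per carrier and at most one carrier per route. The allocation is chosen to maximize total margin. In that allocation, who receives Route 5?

Nimbus receives Route 5.

Optimal: Talus→Route 6 ($104k), Flint→Route 4 ($116k), Ridgeline→Route 3 ($93k), Nimbus→Route 5 ($57k), Summit→Route 2 ($77k) — total 104+116+93+57+77 = $447k.
Max-entry greedy (repeatedly take the single best remaining cell) gives $408k, worse by 39.
Swapping Ridgeline↔Nimbus (Ridgeline→Route 5 $21k, Nimbus→Route 3 $55k) loses 74.
Checked against all permutations: $447k is optimal.
Nimbus's own top route is Route 6 ($81k), but forcing Nimbus→Route 6 and reassigning the rest optimally gives only $418k — worse by 29.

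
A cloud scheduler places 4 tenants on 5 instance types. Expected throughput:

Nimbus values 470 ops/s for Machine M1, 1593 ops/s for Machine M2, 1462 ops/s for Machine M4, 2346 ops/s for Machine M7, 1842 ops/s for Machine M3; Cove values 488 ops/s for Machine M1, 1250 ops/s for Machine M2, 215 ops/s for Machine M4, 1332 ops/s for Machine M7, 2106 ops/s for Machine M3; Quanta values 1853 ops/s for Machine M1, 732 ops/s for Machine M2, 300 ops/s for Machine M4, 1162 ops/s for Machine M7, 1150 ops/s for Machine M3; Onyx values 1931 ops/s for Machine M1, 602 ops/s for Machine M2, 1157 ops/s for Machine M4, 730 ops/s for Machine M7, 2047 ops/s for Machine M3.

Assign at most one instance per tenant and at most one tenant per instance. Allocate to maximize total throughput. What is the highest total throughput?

Optimal: Nimbus→Machine M7 (2346 ops/s), Cove→Machine M2 (1250 ops/s), Quanta→Machine M1 (1853 ops/s), Onyx→Machine M3 (2047 ops/s) — total 2346+1250+1853+2047 = 7496 ops/s.

Max total: 7496 ops/s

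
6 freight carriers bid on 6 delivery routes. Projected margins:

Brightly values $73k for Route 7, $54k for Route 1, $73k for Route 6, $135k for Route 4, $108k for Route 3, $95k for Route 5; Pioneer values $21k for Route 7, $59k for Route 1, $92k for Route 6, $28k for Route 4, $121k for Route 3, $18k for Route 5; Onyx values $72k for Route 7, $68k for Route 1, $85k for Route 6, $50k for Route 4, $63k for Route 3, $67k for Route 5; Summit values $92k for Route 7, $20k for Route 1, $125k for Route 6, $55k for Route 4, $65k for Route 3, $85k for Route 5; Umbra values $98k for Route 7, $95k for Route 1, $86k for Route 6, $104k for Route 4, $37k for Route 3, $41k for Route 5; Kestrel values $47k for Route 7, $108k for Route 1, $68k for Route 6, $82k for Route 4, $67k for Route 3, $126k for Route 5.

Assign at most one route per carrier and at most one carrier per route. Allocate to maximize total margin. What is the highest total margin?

Maximum total: $674k

This is the linear assignment problem.
Optimal: Brightly→Route 4 ($135k), Pioneer→Route 3 ($121k), Onyx→Route 7 ($72k), Summit→Route 6 ($125k), Umbra→Route 1 ($95k), Kestrel→Route 5 ($126k) — total 135+121+72+125+95+126 = $674k.
Row-greedy (each carrier in turn takes its best remaining route) gives $654k, worse by 20.
Next-best assignment: Brightly→Route 4, Pioneer→Route 3, Onyx→Route 1, Summit→Route 6, Umbra→Route 7, Kestrel→Route 5 = $673k.
Swapping Pioneer↔Summit (Pioneer→Route 6 $92k, Summit→Route 3 $65k) loses 89.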